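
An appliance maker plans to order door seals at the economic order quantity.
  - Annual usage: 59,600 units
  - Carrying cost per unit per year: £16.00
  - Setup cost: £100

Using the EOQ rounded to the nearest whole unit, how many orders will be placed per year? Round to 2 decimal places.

69.06 orders per year

EOQ = √(2DS/H) = √(2 × 59,600 × 100 / 16)
    = √(745,000.00) ≈ 863.13 → Q = 863
N = D/Q = 59,600/863 ≈ 69.061 orders/yr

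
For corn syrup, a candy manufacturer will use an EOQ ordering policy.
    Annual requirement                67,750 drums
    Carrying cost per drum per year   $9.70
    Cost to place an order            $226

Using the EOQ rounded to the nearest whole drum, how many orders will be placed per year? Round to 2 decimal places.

2DS/H = 2·67,750·226/9.7 = 3,157,010.31
EOQ = √3,157,010.31 ≈ 1,776.80 → Q = 1,777
N = D/Q = 67,750/1,777 ≈ 38.126 orders/yr

38.13 orders per year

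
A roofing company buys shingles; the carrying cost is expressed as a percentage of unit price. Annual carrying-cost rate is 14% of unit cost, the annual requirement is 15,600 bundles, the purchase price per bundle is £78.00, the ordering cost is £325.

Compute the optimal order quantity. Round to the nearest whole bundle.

964 bundles

Holding cost per bundle per year: H = 14% × £78 = £10.9200
Q* = √(2·D·S / H) = √(2·15,600·325 / 10.92) = √928,571.4 ≈ 963.62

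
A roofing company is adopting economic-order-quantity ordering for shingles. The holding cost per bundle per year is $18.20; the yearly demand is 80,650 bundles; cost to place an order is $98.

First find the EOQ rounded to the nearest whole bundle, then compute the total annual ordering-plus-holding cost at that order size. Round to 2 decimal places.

Optimal lot size Q* = (2 × 80,650 × $98 / $18.2)^½ ≈ 931.95 → Q = 932 bundles
Annual ordering cost = (D/Q)·S = (80,650/932) × 98 = $8,480.36
Annual holding cost  = (Q/2)·H = (932/2) × 18.2 = $8,481.20
Total = $8,480.36 + $8,481.20 = $16,961.56

$16,961.56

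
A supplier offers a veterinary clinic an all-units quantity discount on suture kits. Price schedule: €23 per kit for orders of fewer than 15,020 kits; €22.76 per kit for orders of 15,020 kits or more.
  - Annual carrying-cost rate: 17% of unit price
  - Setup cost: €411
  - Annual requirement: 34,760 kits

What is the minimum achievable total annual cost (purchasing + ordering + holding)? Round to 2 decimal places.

€810,049.74

H₁ = 17%×€23 = €3.9100;  H₂ = 17%×€22.76 = €3.8692
EOQ₁ = √(2×34,760×411/3.9100) = 2,703.26  (< 15,020, feasible at tier 1)
EOQ₂ = √(2×34,760×411/3.8692) = 2,717.47  (< 15,020 → use Q = 15,020 at tier-2 price)
TC(tier 1 (EOQ₁), Q≈2,703.3) = €810,049.74
TC(tier 2, Q≈15,020.0) = €821,146.45
Minimum at tier 1 (EOQ₁): €810,049.74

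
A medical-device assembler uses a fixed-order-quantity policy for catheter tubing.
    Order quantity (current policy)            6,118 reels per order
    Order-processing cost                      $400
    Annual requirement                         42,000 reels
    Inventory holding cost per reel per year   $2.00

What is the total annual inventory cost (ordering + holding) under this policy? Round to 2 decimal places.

Annual ordering cost = (D/Q)·S = (42,000/6,118) × 400 = $2,746.00
Annual holding cost  = (Q/2)·H = (6,118/2) × 2 = $6,118.00
Total = $2,746.00 + $6,118.00 = $8,864.00

$8,864.00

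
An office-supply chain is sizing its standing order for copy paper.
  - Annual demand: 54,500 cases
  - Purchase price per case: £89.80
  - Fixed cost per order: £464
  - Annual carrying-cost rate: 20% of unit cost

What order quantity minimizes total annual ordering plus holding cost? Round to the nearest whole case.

1,678 cases

Holding cost per case per year: H = 20% × £89.8 = £17.9600
EOQ = √(2DS/H) = √(2 × 54,500 × 464 / 17.96)
    = √(2,816,035.63) ≈ 1,678.10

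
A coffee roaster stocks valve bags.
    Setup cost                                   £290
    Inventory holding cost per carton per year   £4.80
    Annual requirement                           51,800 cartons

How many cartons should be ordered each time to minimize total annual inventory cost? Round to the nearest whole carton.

2,502 cartons

EOQ = √(2DS/H) = √(2 × 51,800 × 290 / 4.8)
    = √(6,259,166.67) ≈ 2,501.83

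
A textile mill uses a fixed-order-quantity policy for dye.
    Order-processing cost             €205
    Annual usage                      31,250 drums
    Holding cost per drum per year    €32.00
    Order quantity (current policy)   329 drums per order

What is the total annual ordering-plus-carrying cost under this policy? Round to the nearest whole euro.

€24,736

Annual ordering cost = (D/Q)·S = (31,250/329) × 205 = €19,471.88
Annual holding cost  = (Q/2)·H = (329/2) × 32 = €5,264.00
Total = €19,471.88 + €5,264.00 = €24,735.88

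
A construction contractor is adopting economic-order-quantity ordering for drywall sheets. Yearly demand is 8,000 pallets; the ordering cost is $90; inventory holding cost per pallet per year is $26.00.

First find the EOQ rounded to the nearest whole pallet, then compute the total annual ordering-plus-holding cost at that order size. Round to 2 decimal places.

2DS/H = 2·8,000·90/26 = 55,384.62
EOQ = √55,384.62 ≈ 235.34 → Q = 235 pallets
Orders/yr = 8,000/235 = 34.043; ordering cost = 34.043 × $90 = $3,063.83
Average inventory = 235/2 = 117.5; holding cost = 117.5 × $26 = $3,055.00
Total = $3,063.83 + $3,055.00 = $6,118.83

$6,118.83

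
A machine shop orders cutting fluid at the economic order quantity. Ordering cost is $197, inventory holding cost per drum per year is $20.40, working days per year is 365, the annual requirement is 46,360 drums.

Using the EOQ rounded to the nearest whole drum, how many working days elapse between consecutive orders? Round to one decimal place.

EOQ = √(2DS/H) = √(2 × 46,360 × 197 / 20.4)
    = √(895,384.31) ≈ 946.25 → Q = 946 drums
T = Q/D × 365 days = 946/46,360 × 365 = 7.448 days

7.4 days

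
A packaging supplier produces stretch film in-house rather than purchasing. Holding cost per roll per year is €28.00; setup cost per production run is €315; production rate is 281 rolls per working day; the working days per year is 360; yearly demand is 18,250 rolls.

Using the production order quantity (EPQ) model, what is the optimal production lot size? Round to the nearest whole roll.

708 rolls

Daily demand d = 18,250/360 = 50.694; p = 281; 1 − d/p = 0.81959
EPQ = √(2DS / (H(1 − d/p)))
    = √(2 × 18,250 × 315 / (28 × 0.81959)) ≈ 707.82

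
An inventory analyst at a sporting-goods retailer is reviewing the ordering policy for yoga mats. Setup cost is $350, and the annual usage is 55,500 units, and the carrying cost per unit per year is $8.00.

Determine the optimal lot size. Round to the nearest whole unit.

2,204 units

Optimal lot size Q* = (2 × 55,500 × $350 / $8)^½ ≈ 2,203.69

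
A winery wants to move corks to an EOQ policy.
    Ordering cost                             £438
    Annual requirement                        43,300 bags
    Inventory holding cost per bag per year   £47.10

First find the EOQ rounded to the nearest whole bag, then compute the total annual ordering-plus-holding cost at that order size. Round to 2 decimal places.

£42,267.49

2DS/H = 2·43,300·438/47.1 = 805,324.84
EOQ = √805,324.84 ≈ 897.40 → Q = 897 bags
Annual ordering cost = (D/Q)·S = (43,300/897) × 438 = £21,143.14
Annual holding cost  = (Q/2)·H = (897/2) × 47.1 = £21,124.35
Total = £21,143.14 + £21,124.35 = £42,267.49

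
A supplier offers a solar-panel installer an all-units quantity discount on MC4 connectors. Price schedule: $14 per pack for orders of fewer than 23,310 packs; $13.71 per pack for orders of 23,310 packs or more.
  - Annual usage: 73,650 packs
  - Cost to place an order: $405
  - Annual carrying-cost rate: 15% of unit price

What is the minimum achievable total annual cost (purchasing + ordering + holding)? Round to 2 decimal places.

$1,034,989.64

H₁ = 15%×$14 = $2.1000;  H₂ = 15%×$13.71 = $2.0565
EOQ₁ = √(2×73,650×405/2.1000) = 5,329.90  (< 23,310, feasible at tier 1)
EOQ₂ = √(2×73,650×405/2.0565) = 5,385.98  (< 23,310 → use Q = 23,310 at tier-2 price)
TC(tier 1 (EOQ₁), Q≈5,329.9) = $1,042,292.79
TC(tier 2, Q≈23,310.0) = $1,034,989.64
Minimum at tier 2: $1,034,989.64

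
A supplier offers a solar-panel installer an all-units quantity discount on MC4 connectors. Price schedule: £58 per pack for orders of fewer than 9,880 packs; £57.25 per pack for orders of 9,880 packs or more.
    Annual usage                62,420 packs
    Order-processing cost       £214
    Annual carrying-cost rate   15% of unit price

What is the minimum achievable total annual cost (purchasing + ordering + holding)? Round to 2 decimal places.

H₁ = 15%×£58 = £8.7000;  H₂ = 15%×£57.25 = £8.5875
EOQ₁ = √(2×62,420×214/8.7000) = 1,752.36  (< 9,880, feasible at tier 1)
EOQ₂ = √(2×62,420×214/8.5875) = 1,763.80  (< 9,880 → use Q = 9,880 at tier-2 price)
TC(tier 1 (EOQ₁), Q≈1,752.4) = £3,635,605.56
TC(tier 2, Q≈9,880.0) = £3,617,319.26
Minimum at tier 2: £3,617,319.26

£3,617,319.26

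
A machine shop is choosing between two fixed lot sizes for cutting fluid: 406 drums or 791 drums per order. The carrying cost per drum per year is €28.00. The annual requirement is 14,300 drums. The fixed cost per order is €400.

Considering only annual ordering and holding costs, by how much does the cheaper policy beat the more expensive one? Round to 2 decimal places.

For each Q, cost = (D/Q)·S + (Q/2)·H.
TC(406) = (14,300/406)×400 + (406/2)×28 = €19,772.67
TC(791) = (14,300/791)×400 + (791/2)×28 = €18,305.35
Lots of 791 are cheaper by €1,467.32.

€1,467.32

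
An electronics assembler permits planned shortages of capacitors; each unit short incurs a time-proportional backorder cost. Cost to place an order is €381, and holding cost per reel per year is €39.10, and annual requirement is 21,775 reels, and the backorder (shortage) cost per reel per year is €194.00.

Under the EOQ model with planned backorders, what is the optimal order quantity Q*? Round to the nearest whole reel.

Basic EOQ = √(2·21,775·381/39.1) = 651.431
Backorder adjustment √((H+b)/b) = √((39.1+194)/194) = 1.0962
Q* = 651.431 × 1.0962 ≈ 714.07

714 reels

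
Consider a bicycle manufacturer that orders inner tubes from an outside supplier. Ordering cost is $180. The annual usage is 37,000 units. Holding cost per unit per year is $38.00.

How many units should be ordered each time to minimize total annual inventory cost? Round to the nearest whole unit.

592 units

Q* = √(2·D·S / H) = √(2·37,000·180 / 38) = √350,526.3 ≈ 592.05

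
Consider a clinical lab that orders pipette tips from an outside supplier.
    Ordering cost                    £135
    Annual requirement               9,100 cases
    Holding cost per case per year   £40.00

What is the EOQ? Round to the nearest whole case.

248 cases

EOQ = √(2DS/H) = √(2 × 9,100 × 135 / 40)
    = √(61,425.00) ≈ 247.84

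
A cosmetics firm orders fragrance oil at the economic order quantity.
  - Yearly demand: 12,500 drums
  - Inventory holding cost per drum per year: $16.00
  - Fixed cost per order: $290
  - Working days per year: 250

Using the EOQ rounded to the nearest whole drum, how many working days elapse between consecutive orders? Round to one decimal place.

EOQ = √(2DS/H) = √(2 × 12,500 × 290 / 16)
    = √(453,125.00) ≈ 673.15 → Q = 673 drums
T = Q/D × 250 days = 673/12,500 × 250 = 13.460 days

13.5 days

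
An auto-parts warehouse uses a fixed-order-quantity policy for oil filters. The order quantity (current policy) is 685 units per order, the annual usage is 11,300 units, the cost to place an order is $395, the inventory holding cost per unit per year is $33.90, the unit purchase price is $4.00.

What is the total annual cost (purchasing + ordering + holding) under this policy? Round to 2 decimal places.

$63,326.81

Orders/yr = 11,300/685 = 16.496; ordering cost = 16.496 × $395 = $6,516.06
Average inventory = 685/2 = 342.5; holding cost = 342.5 × $33.9 = $11,610.75
Purchase cost = D·C = 11,300 × 4 = $45,200.00
Total = $6,516.06 + $11,610.75 + $45,200.00 = $63,326.81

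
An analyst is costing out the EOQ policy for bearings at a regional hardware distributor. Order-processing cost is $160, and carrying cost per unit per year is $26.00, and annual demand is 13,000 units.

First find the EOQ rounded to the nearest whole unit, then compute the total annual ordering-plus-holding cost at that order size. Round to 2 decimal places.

$10,400.00

Optimal lot size Q* = (2 × 13,000 × $160 / $26)^½ ≈ 400.00 → Q = 400 units
Ordering: D/Q × S = 13,000/400 × $160 = $5,200.00
Holding:  Q/2 × H = 400/2 × $26 = $5,200.00
Total = $5,200.00 + $5,200.00 = $10,400.00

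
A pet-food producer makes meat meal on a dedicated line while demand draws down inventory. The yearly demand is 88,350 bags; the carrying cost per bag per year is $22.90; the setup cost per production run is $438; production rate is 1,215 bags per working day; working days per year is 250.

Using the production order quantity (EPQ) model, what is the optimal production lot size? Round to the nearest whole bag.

Daily demand d = 88,350/250 = 353.400; p = 1215; 1 − d/p = 0.70914
EPQ = √(2DS / (H(1 − d/p)))
    = √(2 × 88,350 × 438 / (22.9 × 0.70914)) ≈ 2,183.10

2,183 bags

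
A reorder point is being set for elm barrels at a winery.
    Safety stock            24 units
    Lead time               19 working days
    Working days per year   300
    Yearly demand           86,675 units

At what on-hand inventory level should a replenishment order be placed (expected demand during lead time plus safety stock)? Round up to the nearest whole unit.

5,514 units

Daily demand d = 86,675 / 300 = 288.917 units/day
Demand during lead time = 288.917 × 19 = 5,489.42
Reorder point = 5,489.42 + 24 = 5,513.42 → round up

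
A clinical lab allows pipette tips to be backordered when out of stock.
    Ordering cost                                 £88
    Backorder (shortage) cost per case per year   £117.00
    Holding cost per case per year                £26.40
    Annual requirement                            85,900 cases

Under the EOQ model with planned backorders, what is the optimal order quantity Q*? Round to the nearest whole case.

Basic EOQ = √(2·85,900·88/26.4) = 756.747
Backorder adjustment √((H+b)/b) = √((26.4+117)/117) = 1.1071
Q* = 756.747 × 1.1071 ≈ 837.79

838 cases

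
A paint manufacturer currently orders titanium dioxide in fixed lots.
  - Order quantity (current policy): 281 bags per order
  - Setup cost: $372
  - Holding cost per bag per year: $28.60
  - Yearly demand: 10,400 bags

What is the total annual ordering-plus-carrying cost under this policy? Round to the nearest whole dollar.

Ordering: D/Q × S = 10,400/281 × $372 = $13,767.97
Holding:  Q/2 × H = 281/2 × $28.6 = $4,018.30
Total = $13,767.97 + $4,018.30 = $17,786.27

$17,786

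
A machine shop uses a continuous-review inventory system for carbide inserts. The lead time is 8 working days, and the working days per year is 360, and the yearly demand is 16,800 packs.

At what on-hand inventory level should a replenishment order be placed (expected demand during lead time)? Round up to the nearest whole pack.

374 packs

Daily demand d = 16,800 / 360 = 46.667 packs/day
Demand during lead time = 46.667 × 8 = 373.33
Reorder point = 373.33 → round up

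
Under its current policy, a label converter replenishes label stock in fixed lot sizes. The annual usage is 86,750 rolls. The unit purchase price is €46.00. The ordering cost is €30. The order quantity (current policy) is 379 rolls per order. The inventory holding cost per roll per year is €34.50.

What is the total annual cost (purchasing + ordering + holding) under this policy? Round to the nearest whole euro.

€4,003,905

Ordering: D/Q × S = 86,750/379 × €30 = €6,866.75
Holding:  Q/2 × H = 379/2 × €34.5 = €6,537.75
Purchase cost = D·C = 86,750 × 46 = €3,990,500.00
Total = €6,866.75 + €6,537.75 + €3,990,500.00 = €4,003,904.50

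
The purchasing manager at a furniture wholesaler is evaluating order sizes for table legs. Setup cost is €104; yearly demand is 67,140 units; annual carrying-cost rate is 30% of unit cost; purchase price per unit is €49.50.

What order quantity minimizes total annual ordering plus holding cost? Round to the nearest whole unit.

Carrying cost H = €49.5 × 30% = €14.8500/unit/yr
EOQ = √(2DS/H) = √(2 × 67,140 × 104 / 14.85)
    = √(940,412.12) ≈ 969.75

970 units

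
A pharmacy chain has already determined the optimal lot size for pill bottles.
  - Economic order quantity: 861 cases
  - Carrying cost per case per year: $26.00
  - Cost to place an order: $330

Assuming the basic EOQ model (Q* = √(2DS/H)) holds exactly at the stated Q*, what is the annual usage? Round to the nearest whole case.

29,204 cases per year

Since Q* = (2DS/H)^½, squaring gives Q*²·H = 2DS.
D = Q²H / (2S) = 861² × 26 / (2 × 330) = 29,203.55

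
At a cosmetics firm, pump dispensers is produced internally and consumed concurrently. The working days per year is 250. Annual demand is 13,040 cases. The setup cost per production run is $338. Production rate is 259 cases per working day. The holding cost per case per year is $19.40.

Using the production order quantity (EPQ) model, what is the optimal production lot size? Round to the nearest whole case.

754 cases

Daily demand d = 13,040/250 = 52.160; p = 259; 1 − d/p = 0.79861
EPQ = √(2DS / (H(1 − d/p)))
    = √(2 × 13,040 × 338 / (19.4 × 0.79861)) ≈ 754.30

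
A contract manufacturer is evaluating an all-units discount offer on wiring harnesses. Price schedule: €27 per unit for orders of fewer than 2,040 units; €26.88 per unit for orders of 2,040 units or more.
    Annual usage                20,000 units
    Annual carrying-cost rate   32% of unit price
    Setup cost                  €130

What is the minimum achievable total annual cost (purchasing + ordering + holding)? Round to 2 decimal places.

€546,702.84

H₁ = 32%×€27 = €8.6400;  H₂ = 32%×€26.88 = €8.6016
EOQ₁ = √(2×20,000×130/8.6400) = 775.79  (< 2,040, feasible at tier 1)
EOQ₂ = √(2×20,000×130/8.6016) = 777.52  (< 2,040 → use Q = 2,040 at tier-2 price)
TC(tier 1 (EOQ₁), Q≈775.8) = €546,702.84
TC(tier 2, Q≈2,040.0) = €547,648.14
Minimum at tier 1 (EOQ₁): €546,702.84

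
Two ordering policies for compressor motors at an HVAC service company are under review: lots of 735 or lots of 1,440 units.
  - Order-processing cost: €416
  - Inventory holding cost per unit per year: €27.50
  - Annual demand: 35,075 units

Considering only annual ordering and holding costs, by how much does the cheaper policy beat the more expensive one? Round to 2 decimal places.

€25.45

For each Q, cost = (D/Q)·S + (Q/2)·H.
TC(735) = (35,075/735)×416 + (735/2)×27.5 = €29,958.22
TC(1,440) = (35,075/1,440)×416 + (1,440/2)×27.5 = €29,932.78
|ΔTC| = |€29,958.22 − €29,932.78| = €25.45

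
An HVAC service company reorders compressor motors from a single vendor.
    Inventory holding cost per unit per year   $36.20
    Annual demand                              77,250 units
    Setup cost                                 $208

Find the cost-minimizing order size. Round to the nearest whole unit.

942 units

EOQ = √(2DS/H) = √(2 × 77,250 × 208 / 36.2)
    = √(887,734.81) ≈ 942.20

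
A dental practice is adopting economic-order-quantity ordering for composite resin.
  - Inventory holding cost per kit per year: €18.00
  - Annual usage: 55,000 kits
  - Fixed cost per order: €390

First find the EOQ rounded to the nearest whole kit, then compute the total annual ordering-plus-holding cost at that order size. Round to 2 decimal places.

€27,788.49

Optimal lot size Q* = (2 × 55,000 × €390 / €18)^½ ≈ 1,543.80 → Q = 1,544 kits
Annual ordering cost = (D/Q)·S = (55,000/1,544) × 390 = €13,892.49
Annual holding cost  = (Q/2)·H = (1,544/2) × 18 = €13,896.00
Total = €13,892.49 + €13,896.00 = €27,788.49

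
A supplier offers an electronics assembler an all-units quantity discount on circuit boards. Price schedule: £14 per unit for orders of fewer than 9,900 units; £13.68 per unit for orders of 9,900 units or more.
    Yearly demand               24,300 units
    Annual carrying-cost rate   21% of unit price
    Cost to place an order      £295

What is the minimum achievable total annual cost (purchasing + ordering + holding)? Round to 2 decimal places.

£346,692.36

H₁ = 21%×£14 = £2.9400;  H₂ = 21%×£13.68 = £2.8728
EOQ₁ = √(2×24,300×295/2.9400) = 2,208.29  (< 9,900, feasible at tier 1)
EOQ₂ = √(2×24,300×295/2.8728) = 2,233.97  (< 9,900 → use Q = 9,900 at tier-2 price)
TC(tier 1 (EOQ₁), Q≈2,208.3) = £346,692.36
TC(tier 2, Q≈9,900.0) = £347,368.45
Minimum at tier 1 (EOQ₁): £346,692.36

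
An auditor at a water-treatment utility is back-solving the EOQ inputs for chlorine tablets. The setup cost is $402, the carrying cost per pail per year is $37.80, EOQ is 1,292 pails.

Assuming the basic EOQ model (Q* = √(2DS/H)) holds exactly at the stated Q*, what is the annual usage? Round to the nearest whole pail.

78,480 pails per year

EOQ relation: Q² = 2DS/H, so rearrange for the unknown.
D = Q²H / (2S) = 1,292² × 37.8 / (2 × 402) = 78,480.32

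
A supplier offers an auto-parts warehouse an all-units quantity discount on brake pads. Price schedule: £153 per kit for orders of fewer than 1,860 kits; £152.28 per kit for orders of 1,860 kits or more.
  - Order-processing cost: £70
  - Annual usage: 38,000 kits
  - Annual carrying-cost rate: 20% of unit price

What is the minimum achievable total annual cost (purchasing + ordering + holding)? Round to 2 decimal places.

£5,816,394.19

H₁ = 20%×£153 = £30.6000;  H₂ = 20%×£152.28 = £30.4560
EOQ₁ = √(2×38,000×70/30.6000) = 416.96  (< 1,860, feasible at tier 1)
EOQ₂ = √(2×38,000×70/30.4560) = 417.95  (< 1,860 → use Q = 1,860 at tier-2 price)
TC(tier 1 (EOQ₁), Q≈417.0) = £5,826,759.00
TC(tier 2, Q≈1,860.0) = £5,816,394.19
Minimum at tier 2: £5,816,394.19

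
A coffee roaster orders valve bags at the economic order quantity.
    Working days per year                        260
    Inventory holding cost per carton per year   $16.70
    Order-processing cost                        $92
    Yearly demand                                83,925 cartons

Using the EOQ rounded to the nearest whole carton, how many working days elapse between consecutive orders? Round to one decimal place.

3.0 days

Optimal lot size Q* = (2 × 83,925 × $92 / $16.7)^½ ≈ 961.60 → Q = 962 cartons
T = Q/D × 260 days = 962/83,925 × 260 = 2.980 days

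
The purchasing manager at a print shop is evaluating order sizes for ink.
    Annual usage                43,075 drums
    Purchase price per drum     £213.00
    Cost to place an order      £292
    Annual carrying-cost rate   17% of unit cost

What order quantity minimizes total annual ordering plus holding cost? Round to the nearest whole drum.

Carrying cost H = £213 × 17% = £36.2100/drum/yr
Optimal lot size Q* = (2 × 43,075 × £292 / £36.21)^½ ≈ 833.50

833 drums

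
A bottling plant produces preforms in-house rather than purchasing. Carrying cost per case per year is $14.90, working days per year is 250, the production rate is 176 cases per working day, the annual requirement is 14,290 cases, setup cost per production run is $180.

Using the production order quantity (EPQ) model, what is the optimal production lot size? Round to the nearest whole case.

715 cases

Daily demand d = 14,290/250 = 57.160; p = 176; 1 − d/p = 0.67523
EPQ = √(2DS / (H(1 − d/p)))
    = √(2 × 14,290 × 180 / (14.9 × 0.67523)) ≈ 715.07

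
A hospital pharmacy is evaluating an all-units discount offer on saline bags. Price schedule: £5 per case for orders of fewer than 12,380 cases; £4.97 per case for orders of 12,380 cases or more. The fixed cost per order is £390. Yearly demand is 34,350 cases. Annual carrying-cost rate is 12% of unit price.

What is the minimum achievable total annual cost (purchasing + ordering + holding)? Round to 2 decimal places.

H₁ = 12%×£5 = £0.6000;  H₂ = 12%×£4.97 = £0.5964
EOQ₁ = √(2×34,350×390/0.6000) = 6,682.44  (< 12,380, feasible at tier 1)
EOQ₂ = √(2×34,350×390/0.5964) = 6,702.58  (< 12,380 → use Q = 12,380 at tier-2 price)
TC(tier 1 (EOQ₁), Q≈6,682.4) = £175,759.46
TC(tier 2, Q≈12,380.0) = £175,493.32
Minimum at tier 2: £175,493.32

£175,493.32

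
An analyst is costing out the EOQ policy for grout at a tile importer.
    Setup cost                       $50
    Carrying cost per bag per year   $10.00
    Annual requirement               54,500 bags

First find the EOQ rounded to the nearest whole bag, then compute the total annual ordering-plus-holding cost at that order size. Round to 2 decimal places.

2DS/H = 2·54,500·50/10 = 545,000.00
EOQ = √545,000.00 ≈ 738.24 → Q = 738 bags
Orders/yr = 54,500/738 = 73.848; ordering cost = 73.848 × $50 = $3,692.41
Average inventory = 738/2 = 369; holding cost = 369 × $10 = $3,690.00
Total = $3,692.41 + $3,690.00 = $7,382.41

$7,382.41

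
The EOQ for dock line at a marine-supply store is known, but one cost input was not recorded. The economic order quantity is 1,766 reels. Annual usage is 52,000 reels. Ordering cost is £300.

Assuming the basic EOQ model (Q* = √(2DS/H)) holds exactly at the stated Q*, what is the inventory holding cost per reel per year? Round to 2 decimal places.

£10.00

Since Q* = (2DS/H)^½, squaring gives Q*²·H = 2DS.
H = 2DS / Q² = 2 × 52,000 × 300 / 1,766² = 10.0040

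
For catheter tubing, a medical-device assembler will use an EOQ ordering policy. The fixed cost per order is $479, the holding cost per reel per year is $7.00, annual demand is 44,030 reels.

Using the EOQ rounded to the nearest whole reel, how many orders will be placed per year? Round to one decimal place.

EOQ = √(2DS/H) = √(2 × 44,030 × 479 / 7)
    = √(6,025,820.00) ≈ 2,454.75 → Q = 2,455
Orders per year = D/Q = 44,030 / 2,455 = 17.935

17.9 orders per year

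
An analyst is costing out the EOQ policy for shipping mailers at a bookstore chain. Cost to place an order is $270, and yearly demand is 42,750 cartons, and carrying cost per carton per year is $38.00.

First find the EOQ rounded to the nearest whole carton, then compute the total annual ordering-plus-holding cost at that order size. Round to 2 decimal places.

$29,618.07

Optimal lot size Q* = (2 × 42,750 × $270 / $38)^½ ≈ 779.42 → Q = 779 cartons
Annual ordering cost = (D/Q)·S = (42,750/779) × 270 = $14,817.07
Annual holding cost  = (Q/2)·H = (779/2) × 38 = $14,801.00
Total = $14,817.07 + $14,801.00 = $29,618.07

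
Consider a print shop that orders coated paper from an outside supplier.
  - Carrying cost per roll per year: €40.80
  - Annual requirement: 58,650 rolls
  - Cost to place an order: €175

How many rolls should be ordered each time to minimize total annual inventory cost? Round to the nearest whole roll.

2DS/H = 2·58,650·175/40.8 = 503,125.00
EOQ = √503,125.00 ≈ 709.31

709 rolls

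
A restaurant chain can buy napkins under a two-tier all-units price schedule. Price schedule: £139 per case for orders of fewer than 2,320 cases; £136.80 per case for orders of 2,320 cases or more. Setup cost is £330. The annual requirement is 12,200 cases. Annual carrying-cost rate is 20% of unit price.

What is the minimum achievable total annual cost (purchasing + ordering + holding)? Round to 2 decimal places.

H₁ = 20%×£139 = £27.8000;  H₂ = 20%×£136.80 = £27.3600
EOQ₁ = √(2×12,200×330/27.8000) = 538.18  (< 2,320, feasible at tier 1)
EOQ₂ = √(2×12,200×330/27.3600) = 542.49  (< 2,320 → use Q = 2,320 at tier-2 price)
TC(tier 1 (EOQ₁), Q≈538.2) = £1,710,761.47
TC(tier 2, Q≈2,320.0) = £1,702,432.94
Minimum at tier 2: £1,702,432.94

£1,702,432.94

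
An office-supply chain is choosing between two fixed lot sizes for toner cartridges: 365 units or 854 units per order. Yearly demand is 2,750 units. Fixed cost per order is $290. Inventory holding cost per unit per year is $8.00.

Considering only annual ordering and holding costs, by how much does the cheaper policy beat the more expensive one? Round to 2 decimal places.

$704.91

TC(Q) = (D/Q)S + (Q/2)H
TC(365) = (2,750/365)×290 + (365/2)×8 = $3,644.93
TC(854) = (2,750/854)×290 + (854/2)×8 = $4,349.84
|ΔTC| = |$3,644.93 − $4,349.84| = $704.91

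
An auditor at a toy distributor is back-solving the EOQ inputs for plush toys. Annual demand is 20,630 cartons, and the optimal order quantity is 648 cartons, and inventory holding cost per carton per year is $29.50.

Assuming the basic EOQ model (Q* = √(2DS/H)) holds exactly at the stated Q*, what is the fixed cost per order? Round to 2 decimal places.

$300.22

EOQ relation: Q² = 2DS/H, so rearrange for the unknown.
S = Q²H / (2D) = 648² × 29.5 / (2 × 20,630) = 300.2222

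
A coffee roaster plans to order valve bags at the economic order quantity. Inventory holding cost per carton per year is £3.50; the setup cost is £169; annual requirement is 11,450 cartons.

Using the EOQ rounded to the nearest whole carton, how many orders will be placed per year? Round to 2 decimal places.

10.88 orders per year

Optimal lot size Q* = (2 × 11,450 × £169 / £3.5)^½ ≈ 1,051.54 → Q = 1,052
N = D/Q = 11,450/1,052 ≈ 10.884 orders/yr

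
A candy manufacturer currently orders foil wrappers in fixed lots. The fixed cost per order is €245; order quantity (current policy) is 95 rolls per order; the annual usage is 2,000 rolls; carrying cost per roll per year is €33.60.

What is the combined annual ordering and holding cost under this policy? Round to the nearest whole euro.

Ordering: D/Q × S = 2,000/95 × €245 = €5,157.89
Holding:  Q/2 × H = 95/2 × €33.6 = €1,596.00
Total = €5,157.89 + €1,596.00 = €6,753.89

€6,754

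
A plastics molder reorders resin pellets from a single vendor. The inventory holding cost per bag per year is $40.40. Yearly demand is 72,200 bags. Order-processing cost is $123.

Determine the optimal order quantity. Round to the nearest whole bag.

663 bags

Q* = √(2·D·S / H) = √(2·72,200·123 / 40.4) = √439,633.7 ≈ 663.05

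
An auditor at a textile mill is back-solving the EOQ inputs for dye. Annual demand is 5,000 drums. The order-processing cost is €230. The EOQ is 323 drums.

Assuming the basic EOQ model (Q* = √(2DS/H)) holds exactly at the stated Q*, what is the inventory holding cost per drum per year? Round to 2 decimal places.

€22.05

EOQ relation: Q² = 2DS/H, so rearrange for the unknown.
H = 2DS / Q² = 2 × 5,000 × 230 / 323² = 22.0456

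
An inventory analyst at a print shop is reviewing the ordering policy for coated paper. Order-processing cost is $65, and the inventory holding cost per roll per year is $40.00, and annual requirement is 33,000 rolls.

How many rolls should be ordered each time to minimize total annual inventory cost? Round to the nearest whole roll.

327 rolls

Optimal lot size Q* = (2 × 33,000 × $65 / $40)^½ ≈ 327.49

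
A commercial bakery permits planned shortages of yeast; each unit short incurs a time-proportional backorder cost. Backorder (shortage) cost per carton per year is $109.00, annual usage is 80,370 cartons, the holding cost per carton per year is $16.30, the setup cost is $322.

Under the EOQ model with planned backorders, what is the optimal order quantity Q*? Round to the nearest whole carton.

1,911 cartons

Basic EOQ = √(2·80,370·322/16.3) = 1,781.952
Backorder adjustment √((H+b)/b) = √((16.3+109)/109) = 1.0722
Q* = 1,781.952 × 1.0722 ≈ 1,910.55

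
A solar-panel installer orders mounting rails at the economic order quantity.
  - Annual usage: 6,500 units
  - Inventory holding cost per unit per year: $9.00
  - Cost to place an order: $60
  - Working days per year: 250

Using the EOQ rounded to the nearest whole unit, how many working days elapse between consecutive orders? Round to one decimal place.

Optimal lot size Q* = (2 × 6,500 × $60 / $9)^½ ≈ 294.39 → Q = 294 units
Cycle time = (working days × Q)/D = (250 × 294) / 6,500 = 11.308 days

11.3 days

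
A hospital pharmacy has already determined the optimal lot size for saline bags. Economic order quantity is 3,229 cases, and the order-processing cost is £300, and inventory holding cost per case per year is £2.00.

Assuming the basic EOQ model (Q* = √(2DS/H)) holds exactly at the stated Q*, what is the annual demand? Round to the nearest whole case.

34,755 cases per year

EOQ relation: Q² = 2DS/H, so rearrange for the unknown.
D = Q²H / (2S) = 3,229² × 2 / (2 × 300) = 34,754.80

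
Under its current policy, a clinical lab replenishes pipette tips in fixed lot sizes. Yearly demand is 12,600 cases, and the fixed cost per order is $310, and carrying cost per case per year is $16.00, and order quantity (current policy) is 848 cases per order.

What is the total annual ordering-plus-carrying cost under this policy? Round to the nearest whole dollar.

Annual ordering cost = (D/Q)·S = (12,600/848) × 310 = $4,606.13
Annual holding cost  = (Q/2)·H = (848/2) × 16 = $6,784.00
Total = $4,606.13 + $6,784.00 = $11,390.13

$11,390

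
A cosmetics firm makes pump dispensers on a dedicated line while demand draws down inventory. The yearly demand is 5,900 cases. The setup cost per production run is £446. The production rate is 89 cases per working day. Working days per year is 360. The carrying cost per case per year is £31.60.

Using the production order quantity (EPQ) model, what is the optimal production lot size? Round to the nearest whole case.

452 cases

d = 5,900/360 = 16.3889 cases/day;  effective holding cost H(1 − d/p) = 31.6·(1 − 16.3889/89) = 25.78102
Q* = √(2DS / H_eff) = √(2·5,900·446 / 25.78102) ≈ 451.81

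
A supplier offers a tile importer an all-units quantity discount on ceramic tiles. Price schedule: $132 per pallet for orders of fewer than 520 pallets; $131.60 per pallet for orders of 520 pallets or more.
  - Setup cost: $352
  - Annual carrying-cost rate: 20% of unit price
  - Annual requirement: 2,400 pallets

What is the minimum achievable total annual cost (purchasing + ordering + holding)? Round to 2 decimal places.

H₁ = 20%×$132 = $26.4000;  H₂ = 20%×$131.60 = $26.3200
EOQ₁ = √(2×2,400×352/26.4000) = 252.98  (< 520, feasible at tier 1)
EOQ₂ = √(2×2,400×352/26.3200) = 253.37  (< 520 → use Q = 520 at tier-2 price)
TC(tier 1 (EOQ₁), Q≈253.0) = $323,478.73
TC(tier 2, Q≈520.0) = $324,307.82
Minimum at tier 1 (EOQ₁): $323,478.73

$323,478.73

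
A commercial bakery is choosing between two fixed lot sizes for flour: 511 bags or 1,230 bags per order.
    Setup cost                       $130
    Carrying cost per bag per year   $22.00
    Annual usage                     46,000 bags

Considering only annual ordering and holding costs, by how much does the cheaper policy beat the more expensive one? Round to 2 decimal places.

For each Q, cost = (D/Q)·S + (Q/2)·H.
TC(511) = (46,000/511)×130 + (511/2)×22 = $17,323.54
TC(1,230) = (46,000/1,230)×130 + (1,230/2)×22 = $18,391.79
|ΔTC| = |$17,323.54 − $18,391.79| = $1,068.24

$1,068.24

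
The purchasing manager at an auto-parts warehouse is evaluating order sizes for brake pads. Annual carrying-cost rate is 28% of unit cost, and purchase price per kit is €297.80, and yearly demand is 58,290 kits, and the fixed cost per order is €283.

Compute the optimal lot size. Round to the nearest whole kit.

629 kits

H = i·C = 0.28 × €297.8 = €83.3840 per kit-year
EOQ = √(2DS/H) = √(2 × 58,290 × 283 / 83.384)
    = √(395,665.12) ≈ 629.02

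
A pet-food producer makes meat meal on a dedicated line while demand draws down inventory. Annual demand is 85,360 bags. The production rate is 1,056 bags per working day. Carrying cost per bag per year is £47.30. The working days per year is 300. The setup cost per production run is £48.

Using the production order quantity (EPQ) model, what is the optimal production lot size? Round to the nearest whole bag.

487 bags

d = 85,360/300 = 284.5333 bags/day;  effective holding cost H(1 − d/p) = 47.3·(1 − 284.5333/1056) = 34.55528
Q* = √(2DS / H_eff) = √(2·85,360·48 / 34.55528) ≈ 486.97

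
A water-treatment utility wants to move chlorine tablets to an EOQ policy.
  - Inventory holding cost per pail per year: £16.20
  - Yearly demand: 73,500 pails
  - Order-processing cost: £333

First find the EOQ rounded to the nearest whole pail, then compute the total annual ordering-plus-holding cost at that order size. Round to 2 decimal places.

£28,160.37

EOQ = √(2DS/H) = √(2 × 73,500 × 333 / 16.2)
    = √(3,021,666.67) ≈ 1,738.29 → Q = 1,738 pails
Orders/yr = 73,500/1,738 = 42.290; ordering cost = 42.290 × £333 = £14,082.57
Average inventory = 1,738/2 = 869; holding cost = 869 × £16.2 = £14,077.80
Total = £14,082.57 + £14,077.80 = £28,160.37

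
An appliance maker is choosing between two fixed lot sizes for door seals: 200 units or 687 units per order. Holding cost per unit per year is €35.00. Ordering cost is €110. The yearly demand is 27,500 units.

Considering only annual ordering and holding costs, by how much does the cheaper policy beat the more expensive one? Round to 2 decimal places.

Annual cost at Q: ordering D·S/Q plus holding Q·H/2.
TC(200) = (27,500/200)×110 + (200/2)×35 = €18,625.00
TC(687) = (27,500/687)×110 + (687/2)×35 = €16,425.70
Cheaper: Q = 687.  Difference = €2,199.30

€2,199.30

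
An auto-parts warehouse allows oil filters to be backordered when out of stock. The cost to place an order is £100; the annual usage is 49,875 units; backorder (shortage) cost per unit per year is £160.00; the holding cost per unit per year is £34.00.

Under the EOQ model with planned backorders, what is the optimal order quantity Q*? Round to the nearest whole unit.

Basic EOQ = √(2·49,875·100/34) = 541.648
Backorder adjustment √((H+b)/b) = √((34+160)/160) = 1.1011
Q* = 541.648 × 1.1011 ≈ 596.43

596 units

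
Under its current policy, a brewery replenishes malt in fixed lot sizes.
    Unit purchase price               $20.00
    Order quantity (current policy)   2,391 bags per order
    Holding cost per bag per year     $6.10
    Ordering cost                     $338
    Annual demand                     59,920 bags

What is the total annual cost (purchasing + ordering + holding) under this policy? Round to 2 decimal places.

Ordering: D/Q × S = 59,920/2,391 × $338 = $8,470.50
Holding:  Q/2 × H = 2,391/2 × $6.1 = $7,292.55
Purchase cost = D·C = 59,920 × 20 = $1,198,400.00
Total = $8,470.50 + $7,292.55 + $1,198,400.00 = $1,214,163.05

$1,214,163.05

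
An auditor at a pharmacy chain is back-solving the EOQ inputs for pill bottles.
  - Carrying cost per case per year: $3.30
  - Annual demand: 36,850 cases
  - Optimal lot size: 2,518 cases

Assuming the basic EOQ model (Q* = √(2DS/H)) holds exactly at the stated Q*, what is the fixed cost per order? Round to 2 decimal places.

Since Q* = (2DS/H)^½, squaring gives Q*²·H = 2DS.
S = Q²H / (2D) = 2,518² × 3.3 / (2 × 36,850) = 283.8951

$283.90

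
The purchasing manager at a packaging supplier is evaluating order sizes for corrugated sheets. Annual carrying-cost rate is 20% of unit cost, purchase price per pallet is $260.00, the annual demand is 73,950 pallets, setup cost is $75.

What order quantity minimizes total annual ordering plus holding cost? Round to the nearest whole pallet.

H = i·C = 0.2 × $260 = $52.0000 per pallet-year
Optimal lot size Q* = (2 × 73,950 × $75 / $52)^½ ≈ 461.86

462 pallets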